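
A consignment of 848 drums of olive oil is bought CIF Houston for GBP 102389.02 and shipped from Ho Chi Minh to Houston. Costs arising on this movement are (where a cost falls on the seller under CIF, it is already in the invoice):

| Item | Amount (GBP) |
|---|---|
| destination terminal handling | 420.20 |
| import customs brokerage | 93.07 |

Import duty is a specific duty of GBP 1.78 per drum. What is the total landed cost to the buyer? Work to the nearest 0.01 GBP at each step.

CIF: the seller pays costs through ocean freight and marine insurance to the destination port.
The CIF price already equals the CIF value: 102389.02
Import duty = 848 × 1.78 = 1509.44
Buyer bears: destination terminal 420.20 + brokerage 93.07 + duty 1509.44 = 2022.71
Landed cost = invoice 102389.02 + 2022.71 = 104411.73

Total landed cost: GBP 104411.73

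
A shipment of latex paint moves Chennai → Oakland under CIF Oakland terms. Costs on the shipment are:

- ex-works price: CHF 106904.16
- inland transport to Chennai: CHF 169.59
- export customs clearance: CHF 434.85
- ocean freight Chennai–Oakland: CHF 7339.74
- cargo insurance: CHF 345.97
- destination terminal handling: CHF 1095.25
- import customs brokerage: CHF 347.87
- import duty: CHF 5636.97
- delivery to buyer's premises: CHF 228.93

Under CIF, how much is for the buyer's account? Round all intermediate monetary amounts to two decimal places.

Buyer's account: CHF 7309.02

CIF: the seller pays costs through ocean freight and marine insurance to the destination port.
Seller's account: goods 106904.16 + inland to port 169.59 + export clearance 434.85 + freight 7339.74 + insurance 345.97 = 115194.31
Buyer's account: destination terminal 1095.25 + brokerage 347.87 + duty 5636.97 + delivery 228.93 = 7309.02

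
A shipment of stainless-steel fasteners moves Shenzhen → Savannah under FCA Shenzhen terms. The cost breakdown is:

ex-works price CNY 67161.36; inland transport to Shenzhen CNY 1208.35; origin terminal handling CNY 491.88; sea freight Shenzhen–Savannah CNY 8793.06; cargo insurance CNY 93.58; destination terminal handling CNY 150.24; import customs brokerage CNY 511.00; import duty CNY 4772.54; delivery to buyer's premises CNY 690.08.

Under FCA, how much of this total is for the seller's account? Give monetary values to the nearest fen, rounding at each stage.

Seller's account: CNY 68369.71

FCA: the seller delivers export-cleared goods to the carrier; the buyer bears costs from that point.
Seller's account: goods 67161.36 + inland to port 1208.35 = 68369.71
Buyer's account: origin terminal 491.88 + freight 8793.06 + insurance 93.58 + destination terminal 150.24 + brokerage 511.00 + duty 4772.54 + delivery 690.08 = 15502.38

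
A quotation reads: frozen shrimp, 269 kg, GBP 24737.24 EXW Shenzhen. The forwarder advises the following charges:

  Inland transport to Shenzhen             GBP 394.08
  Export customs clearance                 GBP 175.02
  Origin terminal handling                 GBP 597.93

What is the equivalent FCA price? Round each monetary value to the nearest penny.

FCA price: GBP 25306.34

Not relevant to the conversion: origin terminal — on the buyer under both terms; not part of either seller's price.
From EXW to FCA, the seller additionally bears: inland to port, export clearance.
FCA price = 24737.24 + 394.08 + 175.02 = 25306.34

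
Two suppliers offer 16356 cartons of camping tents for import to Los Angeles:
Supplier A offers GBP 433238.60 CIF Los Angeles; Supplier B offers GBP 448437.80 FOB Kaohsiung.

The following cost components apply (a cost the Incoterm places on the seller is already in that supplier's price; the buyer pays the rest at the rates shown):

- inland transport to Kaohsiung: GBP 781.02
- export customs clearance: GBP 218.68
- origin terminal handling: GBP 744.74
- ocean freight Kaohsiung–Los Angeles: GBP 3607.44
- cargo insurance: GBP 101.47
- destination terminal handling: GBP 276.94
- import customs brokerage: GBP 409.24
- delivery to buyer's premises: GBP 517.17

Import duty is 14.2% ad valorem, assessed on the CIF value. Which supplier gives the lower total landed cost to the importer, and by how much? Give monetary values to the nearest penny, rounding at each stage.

Supplier A is cheaper by GBP 21593.06

Supplier A (CIF):
The CIF price already equals the CIF value: 433238.60
Import duty = 433238.60 × 14.2% = 61519.88
Buyer bears (A): 276.94 + 409.24 + 517.17 = 1203.35
Landed cost (A) = invoice 433238.60 + 1203.35 + duty 61519.88 = 495961.83
Supplier B (FOB):
CIF value = FOB price + freight + insurance = 448437.80 + 3607.44 + 101.47 = 452146.71
Import duty = 452146.71 × 14.2% = 64204.83
Buyer bears (B): 3607.44 + 101.47 + 276.94 + 409.24 + 517.17 = 4912.26
Landed cost (B) = invoice 448437.80 + 4912.26 + duty 64204.83 = 517554.89
Difference = |495961.83 − 517554.89| = 21593.06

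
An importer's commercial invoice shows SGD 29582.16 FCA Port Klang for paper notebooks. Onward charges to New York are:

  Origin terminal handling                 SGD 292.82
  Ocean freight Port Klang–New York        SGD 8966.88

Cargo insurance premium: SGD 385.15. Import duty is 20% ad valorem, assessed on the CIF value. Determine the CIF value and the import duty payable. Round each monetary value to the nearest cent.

CIF value: SGD 39227.01; import duty: SGD 7845.40

CIF = FCA price + pre-shipment costs + freight + insurance
CIF = 29582.16 + 292.82 + 8966.88 + 385.15 = 39227.01
Import duty = 39227.01 × 20% = 7845.40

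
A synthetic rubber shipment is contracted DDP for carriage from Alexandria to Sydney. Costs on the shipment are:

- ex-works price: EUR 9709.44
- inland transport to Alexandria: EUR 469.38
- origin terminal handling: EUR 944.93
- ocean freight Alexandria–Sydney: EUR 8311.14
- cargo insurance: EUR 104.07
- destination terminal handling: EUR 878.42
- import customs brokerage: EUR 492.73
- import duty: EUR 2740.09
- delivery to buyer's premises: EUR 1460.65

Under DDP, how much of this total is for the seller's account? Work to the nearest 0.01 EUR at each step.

Seller's account: EUR 25110.85

DDP: the seller bears all costs including import duty.
Seller's account: goods 9709.44 + inland to port 469.38 + origin terminal 944.93 + freight 8311.14 + insurance 104.07 + destination terminal 878.42 + brokerage 492.73 + duty 2740.09 + delivery 1460.65 = 25110.85
Buyer's account: 0.00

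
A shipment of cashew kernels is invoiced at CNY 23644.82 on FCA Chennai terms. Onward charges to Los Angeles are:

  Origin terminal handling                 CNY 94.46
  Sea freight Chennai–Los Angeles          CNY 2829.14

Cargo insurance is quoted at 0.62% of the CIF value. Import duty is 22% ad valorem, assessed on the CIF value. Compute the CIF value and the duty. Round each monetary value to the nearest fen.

CIF value: CNY 26734.17; import duty: CNY 5881.52

Let C be the CIF value. C = FCA price + pre-shipment costs + freight + 0.62% × C
C − 0.62% × C = 23644.82 + 94.46 + 2829.14
0.9938 × C = 26568.42
C = 26568.42 / 0.9938 = 26734.17
Insurance premium = 0.62% × 26734.17 = 165.75
Import duty = 26734.17 × 22% = 5881.52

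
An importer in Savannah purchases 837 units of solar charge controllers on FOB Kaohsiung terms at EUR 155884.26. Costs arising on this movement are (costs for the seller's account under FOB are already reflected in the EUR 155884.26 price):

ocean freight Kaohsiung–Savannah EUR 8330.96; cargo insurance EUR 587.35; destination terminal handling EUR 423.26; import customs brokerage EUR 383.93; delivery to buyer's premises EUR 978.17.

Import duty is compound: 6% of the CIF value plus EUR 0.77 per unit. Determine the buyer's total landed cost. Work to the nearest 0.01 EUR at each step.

FOB: the seller bears costs until goods are on board at the origin port; the buyer bears freight, insurance and all costs thereafter.
CIF value = FOB price + freight + insurance = 155884.26 + 8330.96 + 587.35 = 164802.57
Ad valorem component: 164802.57 × 6% = 9888.15
Specific component: 837 × 0.77 = 644.49
Import duty = 9888.15 + 644.49 = 10532.64
Buyer bears: freight 8330.96 + insurance 587.35 + destination terminal 423.26 + brokerage 383.93 + delivery 978.17 + duty 10532.64 = 21236.31
Landed cost = invoice 155884.26 + 21236.31 = 177120.57

Total landed cost: EUR 177120.57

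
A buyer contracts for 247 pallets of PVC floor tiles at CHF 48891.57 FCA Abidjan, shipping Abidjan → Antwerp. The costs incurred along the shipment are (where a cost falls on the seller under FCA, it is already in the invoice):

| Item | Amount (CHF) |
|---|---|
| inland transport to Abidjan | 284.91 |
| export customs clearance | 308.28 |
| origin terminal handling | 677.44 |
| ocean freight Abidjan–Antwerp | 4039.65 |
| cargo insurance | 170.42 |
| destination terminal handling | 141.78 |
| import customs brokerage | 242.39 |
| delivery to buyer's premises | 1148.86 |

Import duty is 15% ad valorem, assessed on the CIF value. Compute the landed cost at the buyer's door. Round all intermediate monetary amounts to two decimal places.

FCA: the seller delivers export-cleared goods to the carrier; the buyer bears costs from that point.
Already in the invoice (seller's account under FCA): inland to port, export clearance — exclude.
CIF value = FCA price + origin terminal + freight + insurance = 48891.57 + 677.44 + 4039.65 + 170.42 = 53779.08
Import duty = 53779.08 × 15% = 8066.86
Buyer bears: origin terminal 677.44 + freight 4039.65 + insurance 170.42 + destination terminal 141.78 + brokerage 242.39 + delivery 1148.86 + duty 8066.86 = 14487.40
Landed cost = invoice 48891.57 + 14487.40 = 63378.97

Total landed cost: CHF 63378.97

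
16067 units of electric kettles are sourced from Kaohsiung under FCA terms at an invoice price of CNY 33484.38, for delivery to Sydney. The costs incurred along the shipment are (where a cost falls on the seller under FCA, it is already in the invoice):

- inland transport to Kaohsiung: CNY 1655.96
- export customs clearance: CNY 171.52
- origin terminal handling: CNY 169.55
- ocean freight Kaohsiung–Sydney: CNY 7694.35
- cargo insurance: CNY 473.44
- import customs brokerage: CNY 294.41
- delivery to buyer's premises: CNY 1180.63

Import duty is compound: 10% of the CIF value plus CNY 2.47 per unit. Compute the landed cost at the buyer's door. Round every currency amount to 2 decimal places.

FCA: the seller delivers export-cleared goods to the carrier; the buyer bears costs from that point.
Already in the invoice (seller's account under FCA): inland to port, export clearance — exclude.
CIF value = FCA price + origin terminal + freight + insurance = 33484.38 + 169.55 + 7694.35 + 473.44 = 41821.72
Ad valorem component: 41821.72 × 10% = 4182.17
Specific component: 16067 × 2.47 = 39685.49
Import duty = 4182.17 + 39685.49 = 43867.66
Buyer bears: origin terminal 169.55 + freight 7694.35 + insurance 473.44 + brokerage 294.41 + delivery 1180.63 + duty 43867.66 = 53680.04
Landed cost = invoice 33484.38 + 53680.04 = 87164.42

Total landed cost: CNY 87164.42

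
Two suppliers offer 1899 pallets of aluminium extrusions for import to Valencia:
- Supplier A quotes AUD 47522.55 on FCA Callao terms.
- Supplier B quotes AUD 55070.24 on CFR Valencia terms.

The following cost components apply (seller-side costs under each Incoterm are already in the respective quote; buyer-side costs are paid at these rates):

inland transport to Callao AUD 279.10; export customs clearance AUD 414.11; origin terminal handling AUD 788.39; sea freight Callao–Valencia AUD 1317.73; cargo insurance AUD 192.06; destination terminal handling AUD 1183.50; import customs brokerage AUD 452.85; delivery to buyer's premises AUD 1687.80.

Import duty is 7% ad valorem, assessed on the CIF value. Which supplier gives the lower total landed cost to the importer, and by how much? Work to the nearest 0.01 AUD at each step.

Supplier A (FCA):
CIF value = FCA price + origin terminal + freight + insurance = 47522.55 + 788.39 + 1317.73 + 192.06 = 49820.73
Import duty = 49820.73 × 7% = 3487.45
Buyer bears (A): 788.39 + 1317.73 + 192.06 + 1183.50 + 452.85 + 1687.80 = 5622.33
Landed cost (A) = invoice 47522.55 + 5622.33 + duty 3487.45 = 56632.33
Supplier B (CFR):
CIF value = CFR price + insurance = 55070.24 + 192.06 = 55262.30
Import duty = 55262.30 × 7% = 3868.36
Buyer bears (B): 192.06 + 1183.50 + 452.85 + 1687.80 = 3516.21
Landed cost (B) = invoice 55070.24 + 3516.21 + duty 3868.36 = 62454.81
Difference = |56632.33 − 62454.81| = 5822.48

Supplier A is cheaper by AUD 5822.48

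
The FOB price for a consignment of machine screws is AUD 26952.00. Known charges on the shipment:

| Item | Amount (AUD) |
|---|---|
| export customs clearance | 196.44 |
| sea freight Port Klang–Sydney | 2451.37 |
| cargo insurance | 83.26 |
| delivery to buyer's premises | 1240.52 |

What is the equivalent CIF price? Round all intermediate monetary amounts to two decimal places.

Not relevant to the conversion: export clearance — on the seller under both FOB and CIF; already in the FOB price and stays in the CIF price. delivery — on the buyer under both terms; not part of either seller's price.
From FOB to CIF, the seller additionally bears: freight, insurance.
CIF price = 26952.00 + 2451.37 + 83.26 = 29486.63

CIF price: AUD 29486.63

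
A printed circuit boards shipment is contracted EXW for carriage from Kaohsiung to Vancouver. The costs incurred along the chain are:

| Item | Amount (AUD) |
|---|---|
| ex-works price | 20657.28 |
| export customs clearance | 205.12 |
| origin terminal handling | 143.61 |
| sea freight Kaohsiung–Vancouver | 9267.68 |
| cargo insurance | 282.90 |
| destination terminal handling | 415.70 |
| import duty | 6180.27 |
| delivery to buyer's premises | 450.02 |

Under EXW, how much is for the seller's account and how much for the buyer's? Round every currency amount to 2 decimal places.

EXW: the seller makes goods available at their premises; the buyer bears all onward costs.
Seller's account: goods 20657.28 = 20657.28
Buyer's account: export clearance 205.12 + origin terminal 143.61 + freight 9267.68 + insurance 282.90 + destination terminal 415.70 + duty 6180.27 + delivery 450.02 = 16945.30

Seller: AUD 20657.28; buyer: AUD 16945.30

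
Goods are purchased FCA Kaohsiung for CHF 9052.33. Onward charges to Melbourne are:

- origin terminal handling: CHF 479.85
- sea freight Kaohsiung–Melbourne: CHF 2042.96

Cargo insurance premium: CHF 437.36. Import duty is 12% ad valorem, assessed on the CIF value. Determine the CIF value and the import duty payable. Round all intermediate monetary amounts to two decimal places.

CIF = FCA price + pre-shipment costs + freight + insurance
CIF = 9052.33 + 479.85 + 2042.96 + 437.36 = 12012.50
Import duty = 12012.50 × 12% = 1441.50

CIF value: CHF 12012.50; import duty: CHF 1441.50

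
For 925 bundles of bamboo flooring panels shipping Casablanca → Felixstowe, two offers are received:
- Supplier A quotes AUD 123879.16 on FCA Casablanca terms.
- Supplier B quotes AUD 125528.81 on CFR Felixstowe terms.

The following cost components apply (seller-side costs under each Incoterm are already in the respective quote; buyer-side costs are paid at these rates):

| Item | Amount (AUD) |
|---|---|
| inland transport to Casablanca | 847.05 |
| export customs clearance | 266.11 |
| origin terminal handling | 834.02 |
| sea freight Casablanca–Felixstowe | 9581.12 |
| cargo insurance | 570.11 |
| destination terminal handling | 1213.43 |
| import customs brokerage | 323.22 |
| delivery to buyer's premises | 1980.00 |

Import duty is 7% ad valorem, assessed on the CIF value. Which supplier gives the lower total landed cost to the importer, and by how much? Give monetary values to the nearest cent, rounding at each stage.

Supplier B is cheaper by AUD 9379.08

Supplier A (FCA):
CIF value = FCA price + origin terminal + freight + insurance = 123879.16 + 834.02 + 9581.12 + 570.11 = 134864.41
Import duty = 134864.41 × 7% = 9440.51
Buyer bears (A): 834.02 + 9581.12 + 570.11 + 1213.43 + 323.22 + 1980.00 = 14501.90
Landed cost (A) = invoice 123879.16 + 14501.90 + duty 9440.51 = 147821.57
Supplier B (CFR):
CIF value = CFR price + insurance = 125528.81 + 570.11 = 126098.92
Import duty = 126098.92 × 7% = 8826.92
Buyer bears (B): 570.11 + 1213.43 + 323.22 + 1980.00 = 4086.76
Landed cost (B) = invoice 125528.81 + 4086.76 + duty 8826.92 = 138442.49
Difference = |147821.57 − 138442.49| = 9379.08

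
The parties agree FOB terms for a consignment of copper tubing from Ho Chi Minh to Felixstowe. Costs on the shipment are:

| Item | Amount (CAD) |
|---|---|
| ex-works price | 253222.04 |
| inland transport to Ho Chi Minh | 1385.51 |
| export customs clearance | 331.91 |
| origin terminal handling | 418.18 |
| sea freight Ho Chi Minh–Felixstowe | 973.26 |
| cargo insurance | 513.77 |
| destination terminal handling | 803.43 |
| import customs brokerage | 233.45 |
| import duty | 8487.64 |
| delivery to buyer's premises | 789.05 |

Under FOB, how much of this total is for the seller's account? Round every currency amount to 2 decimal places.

Seller's account: CAD 255357.64

FOB: the seller bears costs until goods are on board at the origin port; the buyer bears freight, insurance and all costs thereafter.
Seller's account: goods 253222.04 + inland to port 1385.51 + export clearance 331.91 + origin terminal 418.18 = 255357.64
Buyer's account: freight 973.26 + insurance 513.77 + destination terminal 803.43 + brokerage 233.45 + duty 8487.64 + delivery 789.05 = 11800.60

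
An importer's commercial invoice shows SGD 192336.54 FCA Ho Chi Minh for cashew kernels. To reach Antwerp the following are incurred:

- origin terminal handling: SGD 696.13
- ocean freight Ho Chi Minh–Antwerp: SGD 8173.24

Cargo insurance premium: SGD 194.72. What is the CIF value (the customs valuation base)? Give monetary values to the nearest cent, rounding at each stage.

CIF value: SGD 201400.63

CIF = FCA price + pre-shipment costs + freight + insurance
CIF = 192336.54 + 696.13 + 8173.24 + 194.72 = 201400.63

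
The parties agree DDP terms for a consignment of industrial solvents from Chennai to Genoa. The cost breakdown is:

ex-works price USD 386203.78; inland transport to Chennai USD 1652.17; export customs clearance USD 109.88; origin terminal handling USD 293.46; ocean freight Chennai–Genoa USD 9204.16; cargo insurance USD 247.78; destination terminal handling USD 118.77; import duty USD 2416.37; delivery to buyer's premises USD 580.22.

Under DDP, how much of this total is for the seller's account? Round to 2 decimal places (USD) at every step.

DDP: the seller bears all costs including import duty.
Seller's account: goods 386203.78 + inland to port 1652.17 + export clearance 109.88 + origin terminal 293.46 + freight 9204.16 + insurance 247.78 + destination terminal 118.77 + duty 2416.37 + delivery 580.22 = 400826.59
Buyer's account: 0.00

Seller's account: USD 400826.59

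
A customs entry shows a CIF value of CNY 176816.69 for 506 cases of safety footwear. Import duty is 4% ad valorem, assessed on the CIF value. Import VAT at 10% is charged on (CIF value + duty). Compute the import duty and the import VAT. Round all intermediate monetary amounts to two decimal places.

Import duty: CNY 7072.67; import VAT: CNY 18388.94

Import duty = 176816.69 × 4% = 7072.67
VAT base = CIF + duty = 176816.69 + 7072.67 = 183889.36
Import VAT = 183889.36 × 10% = 18388.94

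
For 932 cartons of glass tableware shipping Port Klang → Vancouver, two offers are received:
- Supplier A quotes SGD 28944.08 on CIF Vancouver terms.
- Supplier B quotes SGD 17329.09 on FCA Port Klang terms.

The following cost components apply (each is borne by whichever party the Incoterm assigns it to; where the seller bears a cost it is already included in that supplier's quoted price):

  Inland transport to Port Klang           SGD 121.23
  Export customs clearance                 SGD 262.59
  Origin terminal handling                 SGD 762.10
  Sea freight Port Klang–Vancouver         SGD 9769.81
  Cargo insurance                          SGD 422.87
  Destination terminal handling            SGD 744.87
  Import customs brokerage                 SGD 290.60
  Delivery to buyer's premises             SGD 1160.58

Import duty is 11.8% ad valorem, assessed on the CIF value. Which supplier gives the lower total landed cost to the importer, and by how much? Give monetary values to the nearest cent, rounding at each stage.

Supplier A (CIF):
The CIF price already equals the CIF value: 28944.08
Import duty = 28944.08 × 11.8% = 3415.40
Buyer bears (A): 744.87 + 290.60 + 1160.58 = 2196.05
Landed cost (A) = invoice 28944.08 + 2196.05 + duty 3415.40 = 34555.53
Supplier B (FCA):
CIF value = FCA price + origin terminal + freight + insurance = 17329.09 + 762.10 + 9769.81 + 422.87 = 28283.87
Import duty = 28283.87 × 11.8% = 3337.50
Buyer bears (B): 762.10 + 9769.81 + 422.87 + 744.87 + 290.60 + 1160.58 = 13150.83
Landed cost (B) = invoice 17329.09 + 13150.83 + duty 3337.50 = 33817.42
Difference = |34555.53 − 33817.42| = 738.11

Supplier B is cheaper by SGD 738.11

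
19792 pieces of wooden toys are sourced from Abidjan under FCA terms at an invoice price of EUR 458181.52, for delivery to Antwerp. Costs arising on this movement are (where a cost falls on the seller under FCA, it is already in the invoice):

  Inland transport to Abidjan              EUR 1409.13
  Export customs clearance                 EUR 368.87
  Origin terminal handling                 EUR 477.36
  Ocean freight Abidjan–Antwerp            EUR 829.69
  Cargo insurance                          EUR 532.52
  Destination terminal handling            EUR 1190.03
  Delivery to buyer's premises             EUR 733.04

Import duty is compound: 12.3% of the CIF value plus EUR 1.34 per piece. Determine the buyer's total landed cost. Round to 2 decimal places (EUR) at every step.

FCA: the seller delivers export-cleared goods to the carrier; the buyer bears costs from that point.
Already in the invoice (seller's account under FCA): inland to port, export clearance — exclude.
CIF value = FCA price + origin terminal + freight + insurance = 458181.52 + 477.36 + 829.69 + 532.52 = 460021.09
Ad valorem component: 460021.09 × 12.3% = 56582.59
Specific component: 19792 × 1.34 = 26521.28
Import duty = 56582.59 + 26521.28 = 83103.87
Buyer bears: origin terminal 477.36 + freight 829.69 + insurance 532.52 + destination terminal 1190.03 + delivery 733.04 + duty 83103.87 = 86866.51
Landed cost = invoice 458181.52 + 86866.51 = 545048.03

Total landed cost: EUR 545048.03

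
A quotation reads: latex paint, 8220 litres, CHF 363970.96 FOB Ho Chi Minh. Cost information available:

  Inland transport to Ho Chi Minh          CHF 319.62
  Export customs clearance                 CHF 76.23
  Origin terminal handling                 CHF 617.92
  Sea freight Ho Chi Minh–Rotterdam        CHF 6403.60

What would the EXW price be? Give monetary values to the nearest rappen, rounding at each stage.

EXW price: CHF 362957.19

Not relevant to the conversion: freight — on the buyer under both terms; not part of either seller's price.
From FOB to EXW, the seller no longer bears: inland to port, export clearance, origin terminal.
EXW price = 363970.96 − 319.62 − 76.23 − 617.92 = 362957.19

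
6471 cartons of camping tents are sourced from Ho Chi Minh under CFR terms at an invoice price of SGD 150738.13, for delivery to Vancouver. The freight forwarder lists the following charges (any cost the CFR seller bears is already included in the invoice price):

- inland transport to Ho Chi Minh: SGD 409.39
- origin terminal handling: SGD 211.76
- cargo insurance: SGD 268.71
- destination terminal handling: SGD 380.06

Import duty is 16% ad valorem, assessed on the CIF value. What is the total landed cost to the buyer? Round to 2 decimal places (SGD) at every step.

CFR: the seller pays costs through ocean freight to the destination port, but not insurance.
Already in the invoice (seller's account under CFR): inland to port, origin terminal — exclude.
CIF value = CFR price + insurance = 150738.13 + 268.71 = 151006.84
Import duty = 151006.84 × 16% = 24161.09
Buyer bears: insurance 268.71 + destination terminal 380.06 + duty 24161.09 = 24809.86
Landed cost = invoice 150738.13 + 24809.86 = 175547.99

Total landed cost: SGD 175547.99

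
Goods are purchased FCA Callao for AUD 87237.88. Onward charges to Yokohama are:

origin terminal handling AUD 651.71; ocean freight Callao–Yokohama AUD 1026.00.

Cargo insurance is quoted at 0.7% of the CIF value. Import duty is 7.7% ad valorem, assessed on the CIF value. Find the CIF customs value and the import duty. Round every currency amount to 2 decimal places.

CIF value: AUD 89542.39; import duty: AUD 6894.76

Let C be the CIF value. C = FCA price + pre-shipment costs + freight + 0.7% × C
C − 0.7% × C = 87237.88 + 651.71 + 1026.00
0.993 × C = 88915.59
C = 88915.59 / 0.993 = 89542.39
Insurance premium = 0.7% × 89542.39 = 626.80
Import duty = 89542.39 × 7.7% = 6894.76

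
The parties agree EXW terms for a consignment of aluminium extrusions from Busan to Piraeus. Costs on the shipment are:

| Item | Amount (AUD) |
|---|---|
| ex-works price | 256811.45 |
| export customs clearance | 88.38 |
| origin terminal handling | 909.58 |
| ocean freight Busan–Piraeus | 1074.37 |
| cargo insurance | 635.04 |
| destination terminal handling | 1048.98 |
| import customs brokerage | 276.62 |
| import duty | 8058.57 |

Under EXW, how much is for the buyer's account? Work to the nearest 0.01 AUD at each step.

EXW: the seller makes goods available at their premises; the buyer bears all onward costs.
Seller's account: goods 256811.45 = 256811.45
Buyer's account: export clearance 88.38 + origin terminal 909.58 + freight 1074.37 + insurance 635.04 + destination terminal 1048.98 + brokerage 276.62 + duty 8058.57 = 12091.54

Buyer's account: AUD 12091.54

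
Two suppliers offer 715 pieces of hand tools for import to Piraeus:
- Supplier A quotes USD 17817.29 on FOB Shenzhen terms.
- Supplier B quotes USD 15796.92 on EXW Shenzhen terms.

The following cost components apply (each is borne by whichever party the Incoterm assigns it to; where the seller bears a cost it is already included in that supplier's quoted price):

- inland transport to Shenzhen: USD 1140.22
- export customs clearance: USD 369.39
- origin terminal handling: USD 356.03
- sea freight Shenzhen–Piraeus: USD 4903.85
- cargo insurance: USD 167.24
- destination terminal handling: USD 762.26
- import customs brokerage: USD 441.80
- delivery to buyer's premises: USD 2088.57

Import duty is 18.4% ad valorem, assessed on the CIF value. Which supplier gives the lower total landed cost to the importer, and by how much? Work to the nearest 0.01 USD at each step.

Supplier A (FOB):
CIF value = FOB price + freight + insurance = 17817.29 + 4903.85 + 167.24 = 22888.38
Import duty = 22888.38 × 18.4% = 4211.46
Buyer bears (A): 4903.85 + 167.24 + 762.26 + 441.80 + 2088.57 = 8363.72
Landed cost (A) = invoice 17817.29 + 8363.72 + duty 4211.46 = 30392.47
Supplier B (EXW):
CIF value = EXW price + inland to port + export clearance + origin terminal + freight + insurance = 15796.92 + 1140.22 + 369.39 + 356.03 + 4903.85 + 167.24 = 22733.65
Import duty = 22733.65 × 18.4% = 4182.99
Buyer bears (B): 1140.22 + 369.39 + 356.03 + 4903.85 + 167.24 + 762.26 + 441.80 + 2088.57 = 10229.36
Landed cost (B) = invoice 15796.92 + 10229.36 + duty 4182.99 = 30209.27
Difference = |30392.47 − 30209.27| = 183.20

Supplier B is cheaper by USD 183.20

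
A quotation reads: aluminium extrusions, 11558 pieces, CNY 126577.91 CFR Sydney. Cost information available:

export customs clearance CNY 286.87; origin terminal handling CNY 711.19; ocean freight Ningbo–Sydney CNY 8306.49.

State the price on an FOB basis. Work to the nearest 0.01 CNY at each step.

FOB price: CNY 118271.42

Not relevant to the conversion: export clearance, origin terminal — on the seller under both CFR and FOB; already in the CFR price and stays in the FOB price.
From CFR to FOB, the seller no longer bears: freight.
FOB price = 126577.91 − 8306.49 = 118271.42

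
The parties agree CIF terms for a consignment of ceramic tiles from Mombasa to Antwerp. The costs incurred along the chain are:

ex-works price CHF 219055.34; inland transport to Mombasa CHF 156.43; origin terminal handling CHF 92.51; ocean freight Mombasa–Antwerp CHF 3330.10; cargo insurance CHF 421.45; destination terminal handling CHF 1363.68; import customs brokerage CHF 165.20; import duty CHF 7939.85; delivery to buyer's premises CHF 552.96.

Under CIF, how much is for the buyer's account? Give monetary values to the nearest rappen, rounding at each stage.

CIF: the seller pays costs through ocean freight and marine insurance to the destination port.
Seller's account: goods 219055.34 + inland to port 156.43 + origin terminal 92.51 + freight 3330.10 + insurance 421.45 = 223055.83
Buyer's account: destination terminal 1363.68 + brokerage 165.20 + duty 7939.85 + delivery 552.96 = 10021.69

Buyer's account: CHF 10021.69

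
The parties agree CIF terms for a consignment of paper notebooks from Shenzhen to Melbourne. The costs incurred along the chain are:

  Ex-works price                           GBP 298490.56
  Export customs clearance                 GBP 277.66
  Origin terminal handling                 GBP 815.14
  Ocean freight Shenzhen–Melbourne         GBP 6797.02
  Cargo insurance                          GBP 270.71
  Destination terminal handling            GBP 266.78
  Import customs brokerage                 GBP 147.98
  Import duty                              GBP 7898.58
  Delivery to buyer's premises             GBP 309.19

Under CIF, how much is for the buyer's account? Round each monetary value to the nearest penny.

Buyer's account: GBP 8622.53

CIF: the seller pays costs through ocean freight and marine insurance to the destination port.
Seller's account: goods 298490.56 + export clearance 277.66 + origin terminal 815.14 + freight 6797.02 + insurance 270.71 = 306651.09
Buyer's account: destination terminal 266.78 + brokerage 147.98 + duty 7898.58 + delivery 309.19 = 8622.53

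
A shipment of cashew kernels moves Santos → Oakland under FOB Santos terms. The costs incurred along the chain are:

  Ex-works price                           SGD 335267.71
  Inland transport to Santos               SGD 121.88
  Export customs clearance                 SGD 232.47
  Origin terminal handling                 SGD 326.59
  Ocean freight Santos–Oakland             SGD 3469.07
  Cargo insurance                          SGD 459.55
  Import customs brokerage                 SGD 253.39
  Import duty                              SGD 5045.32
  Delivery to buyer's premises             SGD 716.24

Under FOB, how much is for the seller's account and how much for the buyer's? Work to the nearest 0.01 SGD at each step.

FOB: the seller bears costs until goods are on board at the origin port; the buyer bears freight, insurance and all costs thereafter.
Seller's account: goods 335267.71 + inland to port 121.88 + export clearance 232.47 + origin terminal 326.59 = 335948.65
Buyer's account: freight 3469.07 + insurance 459.55 + brokerage 253.39 + duty 5045.32 + delivery 716.24 = 9943.57

Seller: SGD 335948.65; buyer: SGD 9943.57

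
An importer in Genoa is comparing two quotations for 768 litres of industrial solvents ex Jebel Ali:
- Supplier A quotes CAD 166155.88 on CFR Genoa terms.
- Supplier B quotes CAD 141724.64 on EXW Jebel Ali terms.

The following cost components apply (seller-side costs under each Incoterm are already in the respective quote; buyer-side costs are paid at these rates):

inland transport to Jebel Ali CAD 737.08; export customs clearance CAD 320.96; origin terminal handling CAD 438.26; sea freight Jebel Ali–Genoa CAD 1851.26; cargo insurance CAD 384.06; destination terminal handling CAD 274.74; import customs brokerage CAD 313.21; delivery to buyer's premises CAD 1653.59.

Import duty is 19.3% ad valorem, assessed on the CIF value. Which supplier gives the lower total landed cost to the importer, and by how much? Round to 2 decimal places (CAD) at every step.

Supplier A (CFR):
CIF value = CFR price + insurance = 166155.88 + 384.06 = 166539.94
Import duty = 166539.94 × 19.3% = 32142.21
Buyer bears (A): 384.06 + 274.74 + 313.21 + 1653.59 = 2625.60
Landed cost (A) = invoice 166155.88 + 2625.60 + duty 32142.21 = 200923.69
Supplier B (EXW):
CIF value = EXW price + inland to port + export clearance + origin terminal + freight + insurance = 141724.64 + 737.08 + 320.96 + 438.26 + 1851.26 + 384.06 = 145456.26
Import duty = 145456.26 × 19.3% = 28073.06
Buyer bears (B): 737.08 + 320.96 + 438.26 + 1851.26 + 384.06 + 274.74 + 313.21 + 1653.59 = 5973.16
Landed cost (B) = invoice 141724.64 + 5973.16 + duty 28073.06 = 175770.86
Difference = |200923.69 − 175770.86| = 25152.83

Supplier B is cheaper by CAD 25152.83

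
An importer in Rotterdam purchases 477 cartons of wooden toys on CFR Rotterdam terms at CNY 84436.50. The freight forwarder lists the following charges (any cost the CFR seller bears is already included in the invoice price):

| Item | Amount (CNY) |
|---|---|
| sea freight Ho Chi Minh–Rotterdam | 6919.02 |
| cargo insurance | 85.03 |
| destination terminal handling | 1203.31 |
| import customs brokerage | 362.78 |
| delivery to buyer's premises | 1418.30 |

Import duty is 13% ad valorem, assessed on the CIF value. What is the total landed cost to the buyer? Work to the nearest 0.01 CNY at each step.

Total landed cost: CNY 98493.72

CFR: the seller pays costs through ocean freight to the destination port, but not insurance.
Already in the invoice (seller's account under CFR): freight — exclude.
CIF value = CFR price + insurance = 84436.50 + 85.03 = 84521.53
Import duty = 84521.53 × 13% = 10987.80
Buyer bears: insurance 85.03 + destination terminal 1203.31 + brokerage 362.78 + delivery 1418.30 + duty 10987.80 = 14057.22
Landed cost = invoice 84436.50 + 14057.22 = 98493.72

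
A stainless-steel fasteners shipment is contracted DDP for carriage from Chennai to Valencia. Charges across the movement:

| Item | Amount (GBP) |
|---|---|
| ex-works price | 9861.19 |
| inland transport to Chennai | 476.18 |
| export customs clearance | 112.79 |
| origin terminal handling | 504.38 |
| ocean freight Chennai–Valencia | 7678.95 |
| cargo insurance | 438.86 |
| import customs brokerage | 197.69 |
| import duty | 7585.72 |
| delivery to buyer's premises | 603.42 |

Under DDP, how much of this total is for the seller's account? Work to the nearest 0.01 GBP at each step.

Seller's account: GBP 27459.18

DDP: the seller bears all costs including import duty.
Seller's account: goods 9861.19 + inland to port 476.18 + export clearance 112.79 + origin terminal 504.38 + freight 7678.95 + insurance 438.86 + brokerage 197.69 + duty 7585.72 + delivery 603.42 = 27459.18
Buyer's account: 0.00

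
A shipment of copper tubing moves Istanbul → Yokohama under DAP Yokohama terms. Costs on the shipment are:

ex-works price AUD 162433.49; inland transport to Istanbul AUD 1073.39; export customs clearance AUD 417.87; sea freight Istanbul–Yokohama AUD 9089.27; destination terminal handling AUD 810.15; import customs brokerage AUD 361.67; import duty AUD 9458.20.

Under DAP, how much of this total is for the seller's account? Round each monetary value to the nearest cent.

Seller's account: AUD 173824.17

DAP: the seller bears all costs to the named destination except import duty and clearance.
Seller's account: goods 162433.49 + inland to port 1073.39 + export clearance 417.87 + freight 9089.27 + destination terminal 810.15 = 173824.17
Buyer's account: brokerage 361.67 + duty 9458.20 = 9819.87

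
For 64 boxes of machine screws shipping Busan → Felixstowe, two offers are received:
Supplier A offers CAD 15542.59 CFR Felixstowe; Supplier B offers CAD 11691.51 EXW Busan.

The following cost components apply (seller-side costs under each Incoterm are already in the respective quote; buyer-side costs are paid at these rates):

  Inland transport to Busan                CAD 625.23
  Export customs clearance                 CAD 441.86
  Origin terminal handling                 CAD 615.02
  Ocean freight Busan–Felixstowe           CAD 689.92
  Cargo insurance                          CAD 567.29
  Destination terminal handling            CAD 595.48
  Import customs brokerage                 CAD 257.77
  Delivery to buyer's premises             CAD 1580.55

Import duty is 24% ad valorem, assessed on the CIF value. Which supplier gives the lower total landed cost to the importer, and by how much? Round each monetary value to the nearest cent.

Supplier A (CFR):
CIF value = CFR price + insurance = 15542.59 + 567.29 = 16109.88
Import duty = 16109.88 × 24% = 3866.37
Buyer bears (A): 567.29 + 595.48 + 257.77 + 1580.55 = 3001.09
Landed cost (A) = invoice 15542.59 + 3001.09 + duty 3866.37 = 22410.05
Supplier B (EXW):
CIF value = EXW price + inland to port + export clearance + origin terminal + freight + insurance = 11691.51 + 625.23 + 441.86 + 615.02 + 689.92 + 567.29 = 14630.83
Import duty = 14630.83 × 24% = 3511.40
Buyer bears (B): 625.23 + 441.86 + 615.02 + 689.92 + 567.29 + 595.48 + 257.77 + 1580.55 = 5373.12
Landed cost (B) = invoice 11691.51 + 5373.12 + duty 3511.40 = 20576.03
Difference = |22410.05 − 20576.03| = 1834.02

Supplier B is cheaper by CAD 1834.02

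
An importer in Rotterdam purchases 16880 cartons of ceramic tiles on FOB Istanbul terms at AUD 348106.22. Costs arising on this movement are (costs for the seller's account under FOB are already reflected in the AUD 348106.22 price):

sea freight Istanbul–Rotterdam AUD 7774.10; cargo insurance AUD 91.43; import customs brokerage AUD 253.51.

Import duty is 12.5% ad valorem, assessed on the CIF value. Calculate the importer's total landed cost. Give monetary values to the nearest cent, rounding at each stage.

FOB: the seller bears costs until goods are on board at the origin port; the buyer bears freight, insurance and all costs thereafter.
CIF value = FOB price + freight + insurance = 348106.22 + 7774.10 + 91.43 = 355971.75
Import duty = 355971.75 × 12.5% = 44496.47
Buyer bears: freight 7774.10 + insurance 91.43 + brokerage 253.51 + duty 44496.47 = 52615.51
Landed cost = invoice 348106.22 + 52615.51 = 400721.73

Total landed cost: AUD 400721.73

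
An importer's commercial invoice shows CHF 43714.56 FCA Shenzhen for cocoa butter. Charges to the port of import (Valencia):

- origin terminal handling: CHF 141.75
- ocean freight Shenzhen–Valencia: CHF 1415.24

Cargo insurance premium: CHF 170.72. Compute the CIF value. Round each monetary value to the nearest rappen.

CIF value: CHF 45442.27

CIF = FCA price + pre-shipment costs + freight + insurance
CIF = 43714.56 + 141.75 + 1415.24 + 170.72 = 45442.27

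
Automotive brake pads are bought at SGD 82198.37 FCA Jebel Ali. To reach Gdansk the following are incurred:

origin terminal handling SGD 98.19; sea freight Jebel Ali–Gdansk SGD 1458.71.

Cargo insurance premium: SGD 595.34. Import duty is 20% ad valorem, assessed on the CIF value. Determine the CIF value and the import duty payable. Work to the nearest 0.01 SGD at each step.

CIF value: SGD 84350.61; import duty: SGD 16870.12

CIF = FCA price + pre-shipment costs + freight + insurance
CIF = 82198.37 + 98.19 + 1458.71 + 595.34 = 84350.61
Import duty = 84350.61 × 20% = 16870.12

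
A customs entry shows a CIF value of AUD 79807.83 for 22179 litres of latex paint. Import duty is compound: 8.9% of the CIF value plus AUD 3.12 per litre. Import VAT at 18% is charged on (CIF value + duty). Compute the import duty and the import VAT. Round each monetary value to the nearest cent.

Import duty: AUD 76301.38; import VAT: AUD 28099.66

Ad valorem component: 79807.83 × 8.9% = 7102.90
Specific component: 22179 × 3.12 = 69198.48
Import duty = 7102.90 + 69198.48 = 76301.38
VAT base = CIF + duty = 79807.83 + 76301.38 = 156109.21
Import VAT = 156109.21 × 18% = 28099.66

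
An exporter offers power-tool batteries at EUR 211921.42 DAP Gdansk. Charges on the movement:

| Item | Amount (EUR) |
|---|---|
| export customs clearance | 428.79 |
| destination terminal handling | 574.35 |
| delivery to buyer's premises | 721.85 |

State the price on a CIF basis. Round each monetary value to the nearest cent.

Not relevant to the conversion: export clearance — on the seller under both DAP and CIF; already in the DAP price and stays in the CIF price.
From DAP to CIF, the seller no longer bears: destination terminal, delivery.
CIF price = 211921.42 − 574.35 − 721.85 = 210625.22

CIF price: EUR 210625.22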